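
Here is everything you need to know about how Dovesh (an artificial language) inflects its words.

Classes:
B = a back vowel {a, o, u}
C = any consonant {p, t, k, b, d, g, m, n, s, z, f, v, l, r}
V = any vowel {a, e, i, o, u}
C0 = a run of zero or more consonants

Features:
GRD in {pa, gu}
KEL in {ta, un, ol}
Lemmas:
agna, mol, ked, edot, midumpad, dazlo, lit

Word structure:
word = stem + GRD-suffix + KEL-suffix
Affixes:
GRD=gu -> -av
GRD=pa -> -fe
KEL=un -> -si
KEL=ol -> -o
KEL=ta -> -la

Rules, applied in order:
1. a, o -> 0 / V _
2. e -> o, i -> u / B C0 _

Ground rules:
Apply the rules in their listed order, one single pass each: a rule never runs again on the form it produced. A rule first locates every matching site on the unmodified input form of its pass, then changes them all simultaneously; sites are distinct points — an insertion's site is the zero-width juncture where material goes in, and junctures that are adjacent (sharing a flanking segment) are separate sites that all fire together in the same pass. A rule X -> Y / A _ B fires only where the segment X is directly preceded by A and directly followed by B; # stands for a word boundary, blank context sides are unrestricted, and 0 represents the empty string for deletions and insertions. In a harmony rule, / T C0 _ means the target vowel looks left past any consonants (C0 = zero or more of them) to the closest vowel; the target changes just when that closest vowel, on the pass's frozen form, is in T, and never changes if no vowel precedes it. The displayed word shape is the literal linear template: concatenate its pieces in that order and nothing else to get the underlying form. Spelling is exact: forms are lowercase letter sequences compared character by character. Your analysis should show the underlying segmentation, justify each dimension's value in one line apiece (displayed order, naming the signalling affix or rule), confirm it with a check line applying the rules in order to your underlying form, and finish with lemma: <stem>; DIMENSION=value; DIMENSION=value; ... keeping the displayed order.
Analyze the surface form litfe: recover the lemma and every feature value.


underlying: lit-fe-o
GRD=pa - signalled by the affix -fe
KEL=ol - signalled by the affix -o
check: litfeo -> litfe -> litfe
lemma: lit; GRD=pa; KEL=ol


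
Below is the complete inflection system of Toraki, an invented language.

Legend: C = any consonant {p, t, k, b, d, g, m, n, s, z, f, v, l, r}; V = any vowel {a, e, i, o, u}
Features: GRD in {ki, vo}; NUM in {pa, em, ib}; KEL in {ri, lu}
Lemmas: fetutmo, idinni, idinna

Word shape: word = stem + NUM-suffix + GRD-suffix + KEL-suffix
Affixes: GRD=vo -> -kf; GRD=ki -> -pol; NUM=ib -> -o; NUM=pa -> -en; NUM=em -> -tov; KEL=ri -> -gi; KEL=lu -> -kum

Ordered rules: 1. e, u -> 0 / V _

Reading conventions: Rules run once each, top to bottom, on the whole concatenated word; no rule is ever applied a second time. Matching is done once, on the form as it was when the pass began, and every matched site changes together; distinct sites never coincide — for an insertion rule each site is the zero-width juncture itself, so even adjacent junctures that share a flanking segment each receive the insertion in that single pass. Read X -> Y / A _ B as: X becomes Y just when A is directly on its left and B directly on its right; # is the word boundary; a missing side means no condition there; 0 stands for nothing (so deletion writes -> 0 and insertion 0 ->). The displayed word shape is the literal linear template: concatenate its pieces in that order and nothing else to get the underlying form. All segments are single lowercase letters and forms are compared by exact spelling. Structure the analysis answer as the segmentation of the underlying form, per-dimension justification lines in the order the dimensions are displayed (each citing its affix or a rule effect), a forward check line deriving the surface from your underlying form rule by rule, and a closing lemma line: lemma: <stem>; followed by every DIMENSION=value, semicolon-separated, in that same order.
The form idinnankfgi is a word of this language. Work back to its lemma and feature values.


underlying: idinna-en-kf-gi
GRD=vo - signalled by the affix -kf
NUM=pa - signalled by the affix -en
KEL=ri - signalled by the affix -gi
check: idinnaenkfgi -> idinnankfgi
lemma: idinna; GRD=vo; NUM=pa; KEL=ri


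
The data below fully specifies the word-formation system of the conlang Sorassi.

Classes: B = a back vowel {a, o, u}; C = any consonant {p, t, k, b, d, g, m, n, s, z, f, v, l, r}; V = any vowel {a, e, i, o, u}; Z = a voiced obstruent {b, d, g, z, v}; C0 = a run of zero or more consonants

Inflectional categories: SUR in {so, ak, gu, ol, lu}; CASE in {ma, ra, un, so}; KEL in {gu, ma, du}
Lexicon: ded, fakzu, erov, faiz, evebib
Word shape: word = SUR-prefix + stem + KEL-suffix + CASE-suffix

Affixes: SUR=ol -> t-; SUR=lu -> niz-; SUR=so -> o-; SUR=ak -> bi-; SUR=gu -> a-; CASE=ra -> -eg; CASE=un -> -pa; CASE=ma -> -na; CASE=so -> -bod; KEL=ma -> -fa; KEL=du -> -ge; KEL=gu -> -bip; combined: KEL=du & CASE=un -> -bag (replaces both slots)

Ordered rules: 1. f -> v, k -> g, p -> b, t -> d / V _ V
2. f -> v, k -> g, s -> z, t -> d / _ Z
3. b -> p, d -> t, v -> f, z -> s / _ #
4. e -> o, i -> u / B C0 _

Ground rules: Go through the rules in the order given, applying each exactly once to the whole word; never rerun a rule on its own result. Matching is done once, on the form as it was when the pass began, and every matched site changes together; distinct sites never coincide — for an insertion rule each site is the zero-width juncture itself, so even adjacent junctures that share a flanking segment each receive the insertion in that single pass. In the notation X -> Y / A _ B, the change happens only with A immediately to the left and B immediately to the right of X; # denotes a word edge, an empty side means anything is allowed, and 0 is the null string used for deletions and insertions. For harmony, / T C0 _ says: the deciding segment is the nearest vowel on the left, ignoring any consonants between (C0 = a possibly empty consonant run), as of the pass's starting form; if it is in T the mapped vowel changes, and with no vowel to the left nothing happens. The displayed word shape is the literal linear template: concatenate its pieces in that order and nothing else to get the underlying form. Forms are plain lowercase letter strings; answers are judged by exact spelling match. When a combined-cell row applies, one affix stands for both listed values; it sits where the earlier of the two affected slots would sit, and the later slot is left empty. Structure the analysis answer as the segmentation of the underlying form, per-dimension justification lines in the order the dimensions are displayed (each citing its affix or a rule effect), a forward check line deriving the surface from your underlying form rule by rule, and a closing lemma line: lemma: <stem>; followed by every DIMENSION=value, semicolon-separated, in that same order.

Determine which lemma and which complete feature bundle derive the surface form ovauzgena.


underlying: o-faiz-ge-na
SUR=so - signalled by the affix o-
CASE=ma - signalled by the affix -na
KEL=du - signalled by the affix -ge
check: ofaizgena -> ovaizgena -> ovaizgena -> ovaizgena -> ovauzgena
lemma: faiz; SUR=so; CASE=ma; KEL=du


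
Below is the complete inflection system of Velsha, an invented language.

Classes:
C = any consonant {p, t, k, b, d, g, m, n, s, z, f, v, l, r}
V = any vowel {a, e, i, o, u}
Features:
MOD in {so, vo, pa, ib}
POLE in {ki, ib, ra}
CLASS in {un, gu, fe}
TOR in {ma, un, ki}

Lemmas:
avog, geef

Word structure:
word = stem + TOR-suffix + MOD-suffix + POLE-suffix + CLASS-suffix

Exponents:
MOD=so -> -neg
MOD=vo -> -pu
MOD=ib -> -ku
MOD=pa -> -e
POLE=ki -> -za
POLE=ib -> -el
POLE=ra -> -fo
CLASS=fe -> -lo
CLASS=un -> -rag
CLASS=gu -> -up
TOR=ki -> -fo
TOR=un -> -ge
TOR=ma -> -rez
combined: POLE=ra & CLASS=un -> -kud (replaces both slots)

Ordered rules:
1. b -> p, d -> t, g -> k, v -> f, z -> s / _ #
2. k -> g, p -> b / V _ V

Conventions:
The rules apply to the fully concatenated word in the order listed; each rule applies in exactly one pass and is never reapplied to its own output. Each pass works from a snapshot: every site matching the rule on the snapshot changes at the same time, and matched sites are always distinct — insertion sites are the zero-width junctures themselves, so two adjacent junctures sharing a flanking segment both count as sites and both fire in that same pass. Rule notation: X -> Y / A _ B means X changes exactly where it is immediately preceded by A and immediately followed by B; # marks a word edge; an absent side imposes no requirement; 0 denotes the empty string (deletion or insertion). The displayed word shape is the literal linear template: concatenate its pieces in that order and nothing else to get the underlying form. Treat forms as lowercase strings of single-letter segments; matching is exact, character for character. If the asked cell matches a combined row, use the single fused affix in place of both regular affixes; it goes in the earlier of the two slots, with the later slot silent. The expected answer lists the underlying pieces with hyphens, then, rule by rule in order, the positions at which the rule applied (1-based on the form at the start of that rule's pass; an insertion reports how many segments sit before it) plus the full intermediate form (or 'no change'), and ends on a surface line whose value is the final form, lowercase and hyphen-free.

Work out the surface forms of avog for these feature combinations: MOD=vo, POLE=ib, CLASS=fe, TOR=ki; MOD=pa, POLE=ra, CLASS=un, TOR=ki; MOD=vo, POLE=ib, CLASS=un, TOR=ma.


cell MOD=vo, POLE=ib, CLASS=fe, TOR=ki:
underlying: avog-fo-pu-el-lo
1. b -> p, d -> t, g -> k, v -> f, z -> s / _ #: no change
2. k -> g, p -> b / V _ V: fires at position(s) 7: avogfobuello
surface: avogfobuello

cell MOD=pa, POLE=ra, CLASS=un, TOR=ki:
underlying: avog-fo-e-kud
1. b -> p, d -> t, g -> k, v -> f, z -> s / _ #: fires at position(s) 10: avogfoekut
2. k -> g, p -> b / V _ V: fires at position(s) 8: avogfoegut
surface: avogfoegut

cell MOD=vo, POLE=ib, CLASS=un, TOR=ma:
underlying: avog-rez-pu-el-rag
1. b -> p, d -> t, g -> k, v -> f, z -> s / _ #: fires at position(s) 14: avogrezpuelrak
2. k -> g, p -> b / V _ V: no change
surface: avogrezpuelrak


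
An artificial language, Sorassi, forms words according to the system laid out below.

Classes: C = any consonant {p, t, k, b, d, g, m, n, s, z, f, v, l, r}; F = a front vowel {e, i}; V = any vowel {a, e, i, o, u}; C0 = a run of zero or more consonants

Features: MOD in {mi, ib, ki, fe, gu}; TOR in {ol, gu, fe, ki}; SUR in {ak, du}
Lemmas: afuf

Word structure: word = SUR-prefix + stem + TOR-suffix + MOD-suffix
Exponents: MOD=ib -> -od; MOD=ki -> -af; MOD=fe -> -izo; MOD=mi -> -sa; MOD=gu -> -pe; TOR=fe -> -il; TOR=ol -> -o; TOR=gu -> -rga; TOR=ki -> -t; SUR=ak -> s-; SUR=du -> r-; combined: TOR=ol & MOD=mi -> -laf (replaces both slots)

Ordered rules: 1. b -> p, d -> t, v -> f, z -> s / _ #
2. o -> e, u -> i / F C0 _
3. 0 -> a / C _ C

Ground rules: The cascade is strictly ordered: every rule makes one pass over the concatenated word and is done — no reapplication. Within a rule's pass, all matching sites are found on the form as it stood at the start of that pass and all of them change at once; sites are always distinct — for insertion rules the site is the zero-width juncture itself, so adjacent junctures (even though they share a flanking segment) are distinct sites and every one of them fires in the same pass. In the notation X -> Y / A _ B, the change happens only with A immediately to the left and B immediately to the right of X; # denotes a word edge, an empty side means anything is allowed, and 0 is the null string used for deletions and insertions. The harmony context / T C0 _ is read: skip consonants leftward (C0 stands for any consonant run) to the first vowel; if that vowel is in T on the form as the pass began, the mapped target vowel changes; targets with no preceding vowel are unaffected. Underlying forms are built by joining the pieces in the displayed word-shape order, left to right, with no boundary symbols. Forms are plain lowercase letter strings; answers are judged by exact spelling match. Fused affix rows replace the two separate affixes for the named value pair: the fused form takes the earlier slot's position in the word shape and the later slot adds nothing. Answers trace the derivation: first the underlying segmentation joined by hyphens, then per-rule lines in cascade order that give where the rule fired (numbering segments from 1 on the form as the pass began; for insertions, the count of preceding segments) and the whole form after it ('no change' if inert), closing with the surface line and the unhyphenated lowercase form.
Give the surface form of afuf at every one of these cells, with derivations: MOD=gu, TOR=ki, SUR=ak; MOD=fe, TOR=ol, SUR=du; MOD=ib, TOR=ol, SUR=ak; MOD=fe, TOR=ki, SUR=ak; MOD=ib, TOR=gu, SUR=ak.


cell MOD=gu, TOR=ki, SUR=ak:
underlying: s-afuf-t-pe
1. b -> p, d -> t, v -> f, z -> s / _ #: no change
2. o -> e, u -> i / F C0 _: no change
3. 0 -> a / C _ C: inserts after position(s) 5, 6: safufatape
surface: safufatape

cell MOD=fe, TOR=ol, SUR=du:
underlying: r-afuf-o-izo
1. b -> p, d -> t, v -> f, z -> s / _ #: no change
2. o -> e, u -> i / F C0 _: fires at position(s) 9: rafufoize
3. 0 -> a / C _ C: no change
surface: rafufoize

cell MOD=ib, TOR=ol, SUR=ak:
underlying: s-afuf-o-od
1. b -> p, d -> t, v -> f, z -> s / _ #: fires at position(s) 8: safufoot
2. o -> e, u -> i / F C0 _: no change
3. 0 -> a / C _ C: no change
surface: safufoot

cell MOD=fe, TOR=ki, SUR=ak:
underlying: s-afuf-t-izo
1. b -> p, d -> t, v -> f, z -> s / _ #: no change
2. o -> e, u -> i / F C0 _: fires at position(s) 9: safuftize
3. 0 -> a / C _ C: inserts after position(s) 5: safufatize
surface: safufatize

cell MOD=ib, TOR=gu, SUR=ak:
underlying: s-afuf-rga-od
1. b -> p, d -> t, v -> f, z -> s / _ #: fires at position(s) 10: safufrgaot
2. o -> e, u -> i / F C0 _: no change
3. 0 -> a / C _ C: inserts after position(s) 5, 6: safufaragaot
surface: safufaragaot


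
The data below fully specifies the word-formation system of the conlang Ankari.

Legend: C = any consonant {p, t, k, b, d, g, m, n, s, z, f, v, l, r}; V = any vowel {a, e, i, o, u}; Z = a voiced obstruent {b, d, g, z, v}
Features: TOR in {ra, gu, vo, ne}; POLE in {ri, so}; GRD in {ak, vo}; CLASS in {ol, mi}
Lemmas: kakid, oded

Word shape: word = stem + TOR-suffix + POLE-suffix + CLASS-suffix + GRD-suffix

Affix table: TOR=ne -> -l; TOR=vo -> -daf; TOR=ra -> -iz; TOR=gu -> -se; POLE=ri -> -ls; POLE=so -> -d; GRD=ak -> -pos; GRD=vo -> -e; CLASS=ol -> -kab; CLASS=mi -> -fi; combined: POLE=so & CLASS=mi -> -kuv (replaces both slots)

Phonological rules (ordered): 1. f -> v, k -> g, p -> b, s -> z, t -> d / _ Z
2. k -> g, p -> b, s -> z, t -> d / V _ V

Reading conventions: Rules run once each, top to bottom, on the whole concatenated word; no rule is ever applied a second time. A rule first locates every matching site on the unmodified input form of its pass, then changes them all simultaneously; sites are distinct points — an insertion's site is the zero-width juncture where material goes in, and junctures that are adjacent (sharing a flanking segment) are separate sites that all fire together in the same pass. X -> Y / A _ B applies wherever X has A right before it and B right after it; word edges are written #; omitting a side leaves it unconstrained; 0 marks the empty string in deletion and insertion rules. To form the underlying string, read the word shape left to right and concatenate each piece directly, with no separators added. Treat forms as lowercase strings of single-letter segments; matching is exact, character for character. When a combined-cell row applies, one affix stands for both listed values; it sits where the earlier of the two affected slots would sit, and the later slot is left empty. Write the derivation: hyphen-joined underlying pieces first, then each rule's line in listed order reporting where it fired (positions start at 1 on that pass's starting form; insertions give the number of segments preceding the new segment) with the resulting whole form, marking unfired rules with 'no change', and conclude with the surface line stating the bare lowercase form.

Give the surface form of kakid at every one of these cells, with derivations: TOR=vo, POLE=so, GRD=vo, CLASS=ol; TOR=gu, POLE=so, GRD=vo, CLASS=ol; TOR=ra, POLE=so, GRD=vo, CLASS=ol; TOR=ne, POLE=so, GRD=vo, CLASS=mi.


cell TOR=vo, POLE=so, GRD=vo, CLASS=ol:
underlying: kakid-daf-d-kab-e
1. f -> v, k -> g, p -> b, s -> z, t -> d / _ Z: fires at position(s) 8: kakiddavdkabe
2. k -> g, p -> b, s -> z, t -> d / V _ V: fires at position(s) 3: kagiddavdkabe
surface: kagiddavdkabe

cell TOR=gu, POLE=so, GRD=vo, CLASS=ol:
underlying: kakid-se-d-kab-e
1. f -> v, k -> g, p -> b, s -> z, t -> d / _ Z: no change
2. k -> g, p -> b, s -> z, t -> d / V _ V: fires at position(s) 3: kagidsedkabe
surface: kagidsedkabe

cell TOR=ra, POLE=so, GRD=vo, CLASS=ol:
underlying: kakid-iz-d-kab-e
1. f -> v, k -> g, p -> b, s -> z, t -> d / _ Z: no change
2. k -> g, p -> b, s -> z, t -> d / V _ V: fires at position(s) 3: kagidizdkabe
surface: kagidizdkabe

cell TOR=ne, POLE=so, GRD=vo, CLASS=mi:
underlying: kakid-l-kuv-e
1. f -> v, k -> g, p -> b, s -> z, t -> d / _ Z: no change
2. k -> g, p -> b, s -> z, t -> d / V _ V: fires at position(s) 3: kagidlkuve
surface: kagidlkuve


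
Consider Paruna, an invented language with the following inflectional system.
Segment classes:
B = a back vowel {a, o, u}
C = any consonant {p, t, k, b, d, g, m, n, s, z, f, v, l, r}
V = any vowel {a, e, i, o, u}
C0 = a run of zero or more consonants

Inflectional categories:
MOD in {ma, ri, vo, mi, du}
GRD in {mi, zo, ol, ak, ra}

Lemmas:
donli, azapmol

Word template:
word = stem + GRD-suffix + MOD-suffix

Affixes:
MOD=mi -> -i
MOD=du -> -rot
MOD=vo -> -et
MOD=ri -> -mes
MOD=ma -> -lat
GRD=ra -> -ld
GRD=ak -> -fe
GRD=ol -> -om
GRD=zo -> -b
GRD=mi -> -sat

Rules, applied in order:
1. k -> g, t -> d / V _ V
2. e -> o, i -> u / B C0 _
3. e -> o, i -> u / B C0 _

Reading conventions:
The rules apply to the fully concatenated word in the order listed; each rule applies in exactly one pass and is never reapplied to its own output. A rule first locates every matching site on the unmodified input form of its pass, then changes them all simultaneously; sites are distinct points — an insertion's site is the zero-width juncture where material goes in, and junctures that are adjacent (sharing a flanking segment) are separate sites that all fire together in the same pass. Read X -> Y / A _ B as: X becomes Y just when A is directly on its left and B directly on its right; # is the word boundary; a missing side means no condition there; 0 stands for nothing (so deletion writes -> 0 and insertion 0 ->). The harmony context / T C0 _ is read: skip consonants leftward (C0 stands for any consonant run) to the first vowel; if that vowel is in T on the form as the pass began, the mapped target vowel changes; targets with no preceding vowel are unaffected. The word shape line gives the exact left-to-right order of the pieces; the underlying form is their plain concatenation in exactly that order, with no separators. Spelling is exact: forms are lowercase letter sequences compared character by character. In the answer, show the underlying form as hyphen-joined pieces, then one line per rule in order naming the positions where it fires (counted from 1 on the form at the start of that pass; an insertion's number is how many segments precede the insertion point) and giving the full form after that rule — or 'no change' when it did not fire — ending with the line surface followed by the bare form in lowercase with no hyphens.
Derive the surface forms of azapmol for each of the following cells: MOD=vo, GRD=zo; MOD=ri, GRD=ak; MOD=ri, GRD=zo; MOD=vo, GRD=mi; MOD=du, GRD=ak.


cell MOD=vo, GRD=zo:
underlying: azapmol-b-et
1. k -> g, t -> d / V _ V: no change
2. e -> o, i -> u / B C0 _: fires at position(s) 9: azapmolbot
3. e -> o, i -> u / B C0 _: no change
surface: azapmolbot

cell MOD=ri, GRD=ak:
underlying: azapmol-fe-mes
1. k -> g, t -> d / V _ V: no change
2. e -> o, i -> u / B C0 _: fires at position(s) 9: azapmolfomes
3. e -> o, i -> u / B C0 _: fires at position(s) 11: azapmolfomos
surface: azapmolfomos

cell MOD=ri, GRD=zo:
underlying: azapmol-b-mes
1. k -> g, t -> d / V _ V: no change
2. e -> o, i -> u / B C0 _: fires at position(s) 10: azapmolbmos
3. e -> o, i -> u / B C0 _: no change
surface: azapmolbmos

cell MOD=vo, GRD=mi:
underlying: azapmol-sat-et
1. k -> g, t -> d / V _ V: fires at position(s) 10: azapmolsadet
2. e -> o, i -> u / B C0 _: fires at position(s) 11: azapmolsadot
3. e -> o, i -> u / B C0 _: no change
surface: azapmolsadot

cell MOD=du, GRD=ak:
underlying: azapmol-fe-rot
1. k -> g, t -> d / V _ V: no change
2. e -> o, i -> u / B C0 _: fires at position(s) 9: azapmolforot
3. e -> o, i -> u / B C0 _: no change
surface: azapmolforot


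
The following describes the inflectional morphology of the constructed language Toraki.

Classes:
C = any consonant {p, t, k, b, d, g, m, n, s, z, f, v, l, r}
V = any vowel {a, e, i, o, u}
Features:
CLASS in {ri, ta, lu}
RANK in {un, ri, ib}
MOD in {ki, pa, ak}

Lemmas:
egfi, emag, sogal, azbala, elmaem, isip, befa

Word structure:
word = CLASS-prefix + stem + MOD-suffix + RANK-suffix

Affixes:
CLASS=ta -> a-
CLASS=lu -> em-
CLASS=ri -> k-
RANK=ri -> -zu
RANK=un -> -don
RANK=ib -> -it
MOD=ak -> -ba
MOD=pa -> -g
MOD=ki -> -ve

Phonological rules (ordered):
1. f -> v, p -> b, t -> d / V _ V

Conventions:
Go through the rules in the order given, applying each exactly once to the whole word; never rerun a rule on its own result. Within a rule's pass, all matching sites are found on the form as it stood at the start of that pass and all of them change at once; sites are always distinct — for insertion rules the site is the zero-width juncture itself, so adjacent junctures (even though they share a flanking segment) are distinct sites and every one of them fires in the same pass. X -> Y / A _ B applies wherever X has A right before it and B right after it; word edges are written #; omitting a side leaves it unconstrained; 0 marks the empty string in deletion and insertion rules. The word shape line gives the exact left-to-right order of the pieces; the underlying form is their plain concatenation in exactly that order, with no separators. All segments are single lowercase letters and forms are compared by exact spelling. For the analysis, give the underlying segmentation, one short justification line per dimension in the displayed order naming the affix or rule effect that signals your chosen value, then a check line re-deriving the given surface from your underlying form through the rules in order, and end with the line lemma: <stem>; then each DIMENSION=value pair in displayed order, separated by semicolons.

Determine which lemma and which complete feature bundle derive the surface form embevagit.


underlying: em-befa-g-it
CLASS=lu - signalled by the affix em-
RANK=ib - signalled by the affix -it
MOD=pa - signalled by the affix -g
check: embefagit -> embevagit
lemma: befa; CLASS=lu; RANK=ib; MOD=pa


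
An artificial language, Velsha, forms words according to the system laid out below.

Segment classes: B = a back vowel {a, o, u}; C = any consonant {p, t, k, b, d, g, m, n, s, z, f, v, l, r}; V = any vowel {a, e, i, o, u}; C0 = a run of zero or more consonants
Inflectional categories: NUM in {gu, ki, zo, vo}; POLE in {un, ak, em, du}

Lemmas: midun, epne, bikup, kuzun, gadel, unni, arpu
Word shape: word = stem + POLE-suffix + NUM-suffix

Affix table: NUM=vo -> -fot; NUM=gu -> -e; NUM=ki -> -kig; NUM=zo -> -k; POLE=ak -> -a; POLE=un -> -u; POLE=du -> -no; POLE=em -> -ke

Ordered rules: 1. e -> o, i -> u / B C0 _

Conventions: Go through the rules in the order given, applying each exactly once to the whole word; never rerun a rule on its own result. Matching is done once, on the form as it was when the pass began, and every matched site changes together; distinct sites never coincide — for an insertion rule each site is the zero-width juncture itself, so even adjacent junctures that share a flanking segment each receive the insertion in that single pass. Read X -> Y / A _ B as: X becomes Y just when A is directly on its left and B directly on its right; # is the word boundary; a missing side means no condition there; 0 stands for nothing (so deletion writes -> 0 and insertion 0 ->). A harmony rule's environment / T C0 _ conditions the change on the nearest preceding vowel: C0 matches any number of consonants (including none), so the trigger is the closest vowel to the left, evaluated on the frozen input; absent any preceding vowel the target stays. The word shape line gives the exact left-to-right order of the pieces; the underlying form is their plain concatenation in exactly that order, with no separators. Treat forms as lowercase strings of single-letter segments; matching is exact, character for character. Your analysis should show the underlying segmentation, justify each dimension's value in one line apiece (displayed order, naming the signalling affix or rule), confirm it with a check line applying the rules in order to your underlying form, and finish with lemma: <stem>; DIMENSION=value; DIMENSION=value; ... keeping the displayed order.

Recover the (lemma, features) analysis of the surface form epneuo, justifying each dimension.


underlying: epne-u-e
NUM=gu - signalled by the affix -e
POLE=un - signalled by the affix -u
check: epneue -> epneuo
lemma: epne; NUM=gu; POLE=un


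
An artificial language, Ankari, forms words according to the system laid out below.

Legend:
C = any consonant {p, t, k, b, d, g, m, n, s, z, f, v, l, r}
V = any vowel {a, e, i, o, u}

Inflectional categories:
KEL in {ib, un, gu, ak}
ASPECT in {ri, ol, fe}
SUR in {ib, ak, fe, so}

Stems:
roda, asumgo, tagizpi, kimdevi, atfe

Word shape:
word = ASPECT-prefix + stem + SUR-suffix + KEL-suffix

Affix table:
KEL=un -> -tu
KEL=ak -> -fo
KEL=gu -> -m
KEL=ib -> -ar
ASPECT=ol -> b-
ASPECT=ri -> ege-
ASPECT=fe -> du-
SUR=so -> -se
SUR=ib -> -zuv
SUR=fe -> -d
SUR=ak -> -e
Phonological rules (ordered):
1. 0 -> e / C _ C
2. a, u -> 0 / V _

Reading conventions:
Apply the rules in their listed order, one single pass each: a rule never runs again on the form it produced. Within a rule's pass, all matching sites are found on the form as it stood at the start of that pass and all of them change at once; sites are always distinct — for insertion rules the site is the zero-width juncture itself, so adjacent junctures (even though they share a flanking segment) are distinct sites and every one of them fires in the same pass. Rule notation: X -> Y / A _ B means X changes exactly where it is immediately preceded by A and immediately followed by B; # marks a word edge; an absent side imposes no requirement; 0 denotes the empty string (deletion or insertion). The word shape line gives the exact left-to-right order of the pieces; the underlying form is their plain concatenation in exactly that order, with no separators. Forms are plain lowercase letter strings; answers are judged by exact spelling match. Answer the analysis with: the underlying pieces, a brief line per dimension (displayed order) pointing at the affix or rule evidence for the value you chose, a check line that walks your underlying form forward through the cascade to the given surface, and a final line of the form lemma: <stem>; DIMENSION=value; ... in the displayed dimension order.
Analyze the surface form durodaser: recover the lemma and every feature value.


underlying: du-roda-se-ar
KEL=ib - signalled by the affix -ar
ASPECT=fe - signalled by the affix du-
SUR=so - signalled by the affix -se
check: durodasear -> durodasear -> durodaser
lemma: roda; KEL=ib; ASPECT=fe; SUR=so


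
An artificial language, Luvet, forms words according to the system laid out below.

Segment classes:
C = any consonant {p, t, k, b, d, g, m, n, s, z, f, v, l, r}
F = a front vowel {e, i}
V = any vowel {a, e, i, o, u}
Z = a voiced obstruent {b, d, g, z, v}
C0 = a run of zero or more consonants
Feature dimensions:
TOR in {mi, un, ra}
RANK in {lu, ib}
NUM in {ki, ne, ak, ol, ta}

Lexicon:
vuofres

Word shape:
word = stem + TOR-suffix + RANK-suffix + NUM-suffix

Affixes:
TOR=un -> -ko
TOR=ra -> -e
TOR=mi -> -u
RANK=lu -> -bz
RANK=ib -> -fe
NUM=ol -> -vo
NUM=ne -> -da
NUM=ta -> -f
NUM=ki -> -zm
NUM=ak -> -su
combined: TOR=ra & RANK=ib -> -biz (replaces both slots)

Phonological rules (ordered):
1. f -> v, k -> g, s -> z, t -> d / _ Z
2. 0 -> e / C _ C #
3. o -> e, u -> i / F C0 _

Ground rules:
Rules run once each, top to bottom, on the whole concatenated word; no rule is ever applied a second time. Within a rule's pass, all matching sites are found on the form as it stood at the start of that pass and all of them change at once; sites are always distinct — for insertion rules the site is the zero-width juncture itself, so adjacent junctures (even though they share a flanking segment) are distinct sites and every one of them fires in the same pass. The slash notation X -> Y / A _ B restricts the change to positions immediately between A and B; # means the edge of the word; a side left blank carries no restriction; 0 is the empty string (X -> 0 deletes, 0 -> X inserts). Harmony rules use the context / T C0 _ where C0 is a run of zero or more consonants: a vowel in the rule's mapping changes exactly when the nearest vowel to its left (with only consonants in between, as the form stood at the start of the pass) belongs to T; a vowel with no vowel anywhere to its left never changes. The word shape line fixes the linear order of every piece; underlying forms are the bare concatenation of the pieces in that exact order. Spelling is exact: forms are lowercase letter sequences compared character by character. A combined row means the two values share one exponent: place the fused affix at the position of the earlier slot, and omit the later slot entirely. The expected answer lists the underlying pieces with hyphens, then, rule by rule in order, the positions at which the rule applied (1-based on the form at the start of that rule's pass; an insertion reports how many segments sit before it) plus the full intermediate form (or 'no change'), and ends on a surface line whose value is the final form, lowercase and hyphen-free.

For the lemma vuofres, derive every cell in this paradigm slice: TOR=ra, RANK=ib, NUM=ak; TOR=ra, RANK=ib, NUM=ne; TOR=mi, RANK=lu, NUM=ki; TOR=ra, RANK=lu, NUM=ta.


cell TOR=ra, RANK=ib, NUM=ak:
underlying: vuofres-biz-su
1. f -> v, k -> g, s -> z, t -> d / _ Z: fires at position(s) 7: vuofrezbizsu
2. 0 -> e / C _ C #: no change
3. o -> e, u -> i / F C0 _: fires at position(s) 12: vuofrezbizsi
surface: vuofrezbizsi

cell TOR=ra, RANK=ib, NUM=ne:
underlying: vuofres-biz-da
1. f -> v, k -> g, s -> z, t -> d / _ Z: fires at position(s) 7: vuofrezbizda
2. 0 -> e / C _ C #: no change
3. o -> e, u -> i / F C0 _: no change
surface: vuofrezbizda

cell TOR=mi, RANK=lu, NUM=ki:
underlying: vuofres-u-bz-zm
1. f -> v, k -> g, s -> z, t -> d / _ Z: no change
2. 0 -> e / C _ C #: inserts after position(s) 11: vuofresubzzem
3. o -> e, u -> i / F C0 _: fires at position(s) 8: vuofresibzzem
surface: vuofresibzzem

cell TOR=ra, RANK=lu, NUM=ta:
underlying: vuofres-e-bz-f
1. f -> v, k -> g, s -> z, t -> d / _ Z: no change
2. 0 -> e / C _ C #: inserts after position(s) 10: vuofresebzef
3. o -> e, u -> i / F C0 _: no change
surface: vuofresebzef


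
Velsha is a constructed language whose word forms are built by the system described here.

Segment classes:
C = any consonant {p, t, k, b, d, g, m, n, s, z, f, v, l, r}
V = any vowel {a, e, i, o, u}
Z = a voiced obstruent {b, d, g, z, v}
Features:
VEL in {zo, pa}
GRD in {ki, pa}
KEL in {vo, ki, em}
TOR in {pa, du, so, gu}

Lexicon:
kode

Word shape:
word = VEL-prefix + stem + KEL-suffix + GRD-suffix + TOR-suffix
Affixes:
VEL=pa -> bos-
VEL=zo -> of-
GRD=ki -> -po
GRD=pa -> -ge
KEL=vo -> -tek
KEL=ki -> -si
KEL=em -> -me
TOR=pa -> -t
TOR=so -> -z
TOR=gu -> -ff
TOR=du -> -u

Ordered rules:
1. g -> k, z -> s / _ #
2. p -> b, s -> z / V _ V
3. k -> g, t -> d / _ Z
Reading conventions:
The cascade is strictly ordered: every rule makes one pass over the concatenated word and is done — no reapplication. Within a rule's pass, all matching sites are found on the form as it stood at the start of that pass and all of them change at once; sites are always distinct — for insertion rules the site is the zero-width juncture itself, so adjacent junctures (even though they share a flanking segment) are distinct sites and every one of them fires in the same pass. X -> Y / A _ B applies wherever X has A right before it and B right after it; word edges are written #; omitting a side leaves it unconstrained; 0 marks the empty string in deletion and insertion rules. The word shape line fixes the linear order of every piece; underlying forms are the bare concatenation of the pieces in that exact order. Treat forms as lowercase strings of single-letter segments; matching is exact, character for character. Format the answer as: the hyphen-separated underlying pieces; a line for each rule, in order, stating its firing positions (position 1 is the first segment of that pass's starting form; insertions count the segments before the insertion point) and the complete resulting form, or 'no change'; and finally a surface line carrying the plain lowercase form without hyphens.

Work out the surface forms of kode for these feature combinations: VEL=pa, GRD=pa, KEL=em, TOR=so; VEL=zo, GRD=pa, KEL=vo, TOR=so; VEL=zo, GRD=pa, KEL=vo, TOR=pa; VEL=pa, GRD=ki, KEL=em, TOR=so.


cell VEL=pa, GRD=pa, KEL=em, TOR=so:
underlying: bos-kode-me-ge-z
1. g -> k, z -> s / _ #: fires at position(s) 12: boskodemeges
2. p -> b, s -> z / V _ V: no change
3. k -> g, t -> d / _ Z: no change
surface: boskodemeges

cell VEL=zo, GRD=pa, KEL=vo, TOR=so:
underlying: of-kode-tek-ge-z
1. g -> k, z -> s / _ #: fires at position(s) 12: ofkodetekges
2. p -> b, s -> z / V _ V: no change
3. k -> g, t -> d / _ Z: fires at position(s) 9: ofkodetegges
surface: ofkodetegges

cell VEL=zo, GRD=pa, KEL=vo, TOR=pa:
underlying: of-kode-tek-ge-t
1. g -> k, z -> s / _ #: no change
2. p -> b, s -> z / V _ V: no change
3. k -> g, t -> d / _ Z: fires at position(s) 9: ofkodetegget
surface: ofkodetegget

cell VEL=pa, GRD=ki, KEL=em, TOR=so:
underlying: bos-kode-me-po-z
1. g -> k, z -> s / _ #: fires at position(s) 12: boskodemepos
2. p -> b, s -> z / V _ V: fires at position(s) 10: boskodemebos
3. k -> g, t -> d / _ Z: no change
surface: boskodemebos


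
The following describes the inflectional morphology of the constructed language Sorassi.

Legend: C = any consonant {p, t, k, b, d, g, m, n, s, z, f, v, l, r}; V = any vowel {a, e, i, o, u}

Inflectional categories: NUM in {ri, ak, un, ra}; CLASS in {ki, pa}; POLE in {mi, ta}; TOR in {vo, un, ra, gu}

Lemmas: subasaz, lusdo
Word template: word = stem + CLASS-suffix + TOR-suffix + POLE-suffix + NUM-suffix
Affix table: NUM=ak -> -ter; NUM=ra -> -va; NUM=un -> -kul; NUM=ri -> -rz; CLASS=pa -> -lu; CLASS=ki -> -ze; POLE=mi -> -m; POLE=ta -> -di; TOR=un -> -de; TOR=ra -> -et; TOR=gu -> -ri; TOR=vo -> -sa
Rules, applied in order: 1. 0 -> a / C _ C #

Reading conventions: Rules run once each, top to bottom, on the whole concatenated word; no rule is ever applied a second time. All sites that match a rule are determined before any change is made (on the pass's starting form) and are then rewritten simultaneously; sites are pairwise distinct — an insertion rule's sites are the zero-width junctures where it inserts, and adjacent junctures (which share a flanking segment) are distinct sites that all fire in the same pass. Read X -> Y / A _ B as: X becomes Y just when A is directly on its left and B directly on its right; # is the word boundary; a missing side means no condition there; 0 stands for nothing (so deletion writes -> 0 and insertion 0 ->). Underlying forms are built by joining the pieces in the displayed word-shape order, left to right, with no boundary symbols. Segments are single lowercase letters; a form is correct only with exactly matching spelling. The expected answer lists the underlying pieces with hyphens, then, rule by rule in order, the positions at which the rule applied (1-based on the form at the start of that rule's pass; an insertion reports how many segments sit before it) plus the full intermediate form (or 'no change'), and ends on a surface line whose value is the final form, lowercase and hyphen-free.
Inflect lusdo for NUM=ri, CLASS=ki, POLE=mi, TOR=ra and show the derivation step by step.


underlying: lusdo-ze-et-m-rz
1. 0 -> a / C _ C #: inserts after position(s) 11: lusdozeetmraz
surface: lusdozeetmraz


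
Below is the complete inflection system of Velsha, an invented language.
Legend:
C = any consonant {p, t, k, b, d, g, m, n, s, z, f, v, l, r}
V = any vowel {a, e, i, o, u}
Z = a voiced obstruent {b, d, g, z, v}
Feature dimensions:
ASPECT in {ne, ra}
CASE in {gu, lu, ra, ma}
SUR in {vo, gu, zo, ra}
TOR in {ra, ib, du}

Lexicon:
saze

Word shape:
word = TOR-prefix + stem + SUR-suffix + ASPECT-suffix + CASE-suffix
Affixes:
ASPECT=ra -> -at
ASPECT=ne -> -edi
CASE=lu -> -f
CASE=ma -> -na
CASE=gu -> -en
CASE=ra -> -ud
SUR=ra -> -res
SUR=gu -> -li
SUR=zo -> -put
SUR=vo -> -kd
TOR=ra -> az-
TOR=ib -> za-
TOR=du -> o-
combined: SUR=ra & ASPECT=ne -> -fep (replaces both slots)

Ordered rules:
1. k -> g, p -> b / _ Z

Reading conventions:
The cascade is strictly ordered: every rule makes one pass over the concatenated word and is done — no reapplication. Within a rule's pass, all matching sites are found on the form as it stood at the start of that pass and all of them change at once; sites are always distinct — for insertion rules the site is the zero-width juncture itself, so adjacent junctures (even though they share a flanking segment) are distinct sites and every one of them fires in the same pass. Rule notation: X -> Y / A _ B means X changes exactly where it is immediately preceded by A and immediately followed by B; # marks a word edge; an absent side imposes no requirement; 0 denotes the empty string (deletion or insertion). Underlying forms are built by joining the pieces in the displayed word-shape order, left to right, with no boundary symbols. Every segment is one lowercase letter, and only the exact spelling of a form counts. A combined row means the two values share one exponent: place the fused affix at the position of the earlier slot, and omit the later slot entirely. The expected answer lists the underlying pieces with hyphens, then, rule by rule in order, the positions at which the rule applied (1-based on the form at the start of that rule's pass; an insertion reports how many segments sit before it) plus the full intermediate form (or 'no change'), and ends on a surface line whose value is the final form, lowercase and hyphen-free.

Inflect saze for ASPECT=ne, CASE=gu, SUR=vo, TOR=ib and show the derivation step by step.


underlying: za-saze-kd-edi-en
1. k -> g, p -> b / _ Z: fires at position(s) 7: zasazegdedien
surface: zasazegdedien


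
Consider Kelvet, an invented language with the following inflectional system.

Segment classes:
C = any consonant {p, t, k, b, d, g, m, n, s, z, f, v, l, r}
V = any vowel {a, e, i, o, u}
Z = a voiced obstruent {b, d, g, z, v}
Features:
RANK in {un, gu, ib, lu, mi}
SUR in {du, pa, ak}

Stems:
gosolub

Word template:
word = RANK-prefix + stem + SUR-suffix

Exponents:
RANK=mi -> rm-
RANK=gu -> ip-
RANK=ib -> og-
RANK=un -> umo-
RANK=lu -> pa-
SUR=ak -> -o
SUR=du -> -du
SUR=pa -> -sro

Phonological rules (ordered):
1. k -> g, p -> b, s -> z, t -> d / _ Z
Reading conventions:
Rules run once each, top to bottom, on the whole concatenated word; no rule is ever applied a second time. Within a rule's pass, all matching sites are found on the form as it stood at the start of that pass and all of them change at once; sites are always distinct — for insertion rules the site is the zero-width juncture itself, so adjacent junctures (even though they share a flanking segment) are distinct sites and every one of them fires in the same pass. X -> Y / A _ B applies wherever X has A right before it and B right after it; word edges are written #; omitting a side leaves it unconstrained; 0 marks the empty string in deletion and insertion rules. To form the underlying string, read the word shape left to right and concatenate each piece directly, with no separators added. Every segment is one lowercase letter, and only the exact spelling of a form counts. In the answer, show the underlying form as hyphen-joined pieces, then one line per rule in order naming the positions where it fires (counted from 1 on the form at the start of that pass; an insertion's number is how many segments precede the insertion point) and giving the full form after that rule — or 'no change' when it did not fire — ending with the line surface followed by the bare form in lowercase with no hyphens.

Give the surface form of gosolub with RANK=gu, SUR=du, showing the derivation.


underlying: ip-gosolub-du
1. k -> g, p -> b, s -> z, t -> d / _ Z: fires at position(s) 2: ibgosolubdu
surface: ibgosolubdu
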